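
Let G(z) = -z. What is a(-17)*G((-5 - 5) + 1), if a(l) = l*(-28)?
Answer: 4284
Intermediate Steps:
a(l) = -28*l
a(-17)*G((-5 - 5) + 1) = (-28*(-17))*(-((-5 - 5) + 1)) = 476*(-(-10 + 1)) = 476*(-1*(-9)) = 476*9 = 4284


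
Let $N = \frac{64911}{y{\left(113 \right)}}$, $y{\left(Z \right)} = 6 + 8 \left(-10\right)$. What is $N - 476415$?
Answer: $- \frac{35319621}{74} \approx -4.7729 \cdot 10^{5}$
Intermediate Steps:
$y{\left(Z \right)} = -74$ ($y{\left(Z \right)} = 6 - 80 = -74$)
$N = - \frac{64911}{74}$ ($N = \frac{64911}{-74} = 64911 \left(- \frac{1}{74}\right) = - \frac{64911}{74} \approx -877.18$)
$N - 476415 = - \frac{64911}{74} - 476415 = - \frac{35319621}{74}$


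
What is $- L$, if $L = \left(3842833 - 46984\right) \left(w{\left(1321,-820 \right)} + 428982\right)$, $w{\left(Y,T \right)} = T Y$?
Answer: $2483388658062$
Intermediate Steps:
$L = -2483388658062$ ($L = \left(3842833 - 46984\right) \left(\left(-820\right) 1321 + 428982\right) = 3795849 \left(-1083220 + 428982\right) = 3795849 \left(-654238\right) = -2483388658062$)
$- L = \left(-1\right) \left(-2483388658062\right) = 2483388658062$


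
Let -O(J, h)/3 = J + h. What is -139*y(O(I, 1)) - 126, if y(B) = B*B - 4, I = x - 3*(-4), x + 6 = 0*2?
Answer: -60869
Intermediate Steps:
x = -6 (x = -6 + 0*2 = -6 + 0 = -6)
I = 6 (I = -6 - 3*(-4) = -6 + 12 = 6)
O(J, h) = -3*J - 3*h (O(J, h) = -3*(J + h) = -3*J - 3*h)
y(B) = -4 + B² (y(B) = B² - 4 = -4 + B²)
-139*y(O(I, 1)) - 126 = -139*(-4 + (-3*6 - 3*1)²) - 126 = -139*(-4 + (-18 - 3)²) - 126 = -139*(-4 + (-21)²) - 126 = -139*(-4 + 441) - 126 = -139*437 - 126 = -60743 - 126 = -60869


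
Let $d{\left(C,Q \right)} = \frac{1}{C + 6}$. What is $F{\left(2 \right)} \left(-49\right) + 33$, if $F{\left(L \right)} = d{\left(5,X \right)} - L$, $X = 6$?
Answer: $\frac{1392}{11} \approx 126.55$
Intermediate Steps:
$d{\left(C,Q \right)} = \frac{1}{6 + C}$
$F{\left(L \right)} = \frac{1}{11} - L$ ($F{\left(L \right)} = \frac{1}{6 + 5} - L = \frac{1}{11} - L$)
$F{\left(2 \right)} \left(-49\right) + 33 = \left(\frac{1}{11} - 2\right) \left(-49\right) + 33 = \left(- \frac{21}{11}\right) \left(-49\right) + 33 = \frac{1029}{11} + 33 = \frac{1392}{11}$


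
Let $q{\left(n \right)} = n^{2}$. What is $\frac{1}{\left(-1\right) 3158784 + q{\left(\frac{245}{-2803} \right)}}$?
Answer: $- \frac{7856809}{24817962500231} \approx -3.1658 \cdot 10^{-7}$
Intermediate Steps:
$\frac{1}{\left(-1\right) 3158784 + q{\left(\frac{245}{-2803} \right)}} = \frac{1}{\left(-1\right) 3158784 + \left(\frac{245}{-2803}\right)^{2}} = \frac{1}{-3158784 + \left(245 \left(- \frac{1}{2803}\right)\right)^{2}} = \frac{1}{-3158784 + \left(- \frac{245}{2803}\right)^{2}} = \frac{1}{-3158784 + \frac{60025}{7856809}} = \frac{1}{- \frac{24817962500231}{7856809}} = - \frac{7856809}{24817962500231}$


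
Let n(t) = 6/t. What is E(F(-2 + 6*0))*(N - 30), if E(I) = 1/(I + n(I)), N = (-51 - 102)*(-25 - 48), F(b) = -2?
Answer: -11139/5 ≈ -2227.8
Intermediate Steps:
N = 11169 (N = -153*(-73) = 11169)
E(I) = 1/(I + 6/I)
E(F(-2 + 6*0))*(N - 30) = (-2/(6 + (-2)**2))*(11169 - 30) = -2/(6 + 4)*11139 = -2/10*11139 = -2*1/10*11139 = -1/5*11139 = -11139/5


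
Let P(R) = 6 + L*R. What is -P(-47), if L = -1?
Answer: -53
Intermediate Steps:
P(R) = 6 - R
-P(-47) = -(6 - 1*(-47)) = -(6 + 47) = -1*53 = -53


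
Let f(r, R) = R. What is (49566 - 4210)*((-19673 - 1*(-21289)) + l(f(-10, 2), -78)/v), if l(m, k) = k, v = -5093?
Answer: 373296480296/5093 ≈ 7.3296e+7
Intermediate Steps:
(49566 - 4210)*((-19673 - 1*(-21289)) + l(f(-10, 2), -78)/v) = (49566 - 4210)*((-19673 - 1*(-21289)) - 78/(-5093)) = 45356*((-19673 + 21289) - 78*(-1/5093)) = 45356*(1616 + 78/5093) = 45356*(8230366/5093) = 373296480296/5093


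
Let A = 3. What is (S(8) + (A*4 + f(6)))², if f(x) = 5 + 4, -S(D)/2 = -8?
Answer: 1369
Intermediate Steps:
S(D) = 16 (S(D) = -2*(-8) = 16)
f(x) = 9
(S(8) + (A*4 + f(6)))² = (16 + (3*4 + 9))² = (16 + (12 + 9))² = (16 + 21)² = 37² = 1369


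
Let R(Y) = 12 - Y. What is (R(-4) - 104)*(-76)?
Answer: 6688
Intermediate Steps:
(R(-4) - 104)*(-76) = ((12 - 1*(-4)) - 104)*(-76) = ((12 + 4) - 104)*(-76) = (16 - 104)*(-76) = -88*(-76) = 6688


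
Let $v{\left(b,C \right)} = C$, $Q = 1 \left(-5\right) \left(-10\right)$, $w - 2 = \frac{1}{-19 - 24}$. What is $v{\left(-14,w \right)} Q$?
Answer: $\frac{4250}{43} \approx 98.837$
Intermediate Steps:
$w = \frac{85}{43}$ ($w = 2 + \frac{1}{-19 - 24} = 2 + \frac{1}{-43} = 2 - \frac{1}{43} = \frac{85}{43} \approx 1.9767$)
$Q = 50$ ($Q = \left(-5\right) \left(-10\right) = 50$)
$v{\left(-14,w \right)} Q = \frac{85}{43} \cdot 50 = \frac{4250}{43}$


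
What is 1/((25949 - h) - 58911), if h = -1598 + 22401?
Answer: -1/53765 ≈ -1.8599e-5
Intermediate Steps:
h = 20803
1/((25949 - h) - 58911) = 1/((25949 - 1*20803) - 58911) = 1/((25949 - 20803) - 58911) = 1/(5146 - 58911) = 1/(-53765) = -1/53765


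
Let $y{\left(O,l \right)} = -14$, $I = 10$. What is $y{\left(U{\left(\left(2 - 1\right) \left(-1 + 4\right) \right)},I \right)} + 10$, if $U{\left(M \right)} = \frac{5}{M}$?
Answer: $-4$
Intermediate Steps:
$y{\left(U{\left(\left(2 - 1\right) \left(-1 + 4\right) \right)},I \right)} + 10 = -14 + 10 = -4$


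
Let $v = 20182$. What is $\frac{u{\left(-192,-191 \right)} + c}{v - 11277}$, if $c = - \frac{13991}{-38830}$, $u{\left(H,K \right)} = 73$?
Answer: $\frac{2848581}{345781150} \approx 0.0082381$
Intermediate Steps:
$c = \frac{13991}{38830}$ ($c = \left(-13991\right) \left(- \frac{1}{38830}\right) = \frac{13991}{38830} \approx 0.36031$)
$\frac{u{\left(-192,-191 \right)} + c}{v - 11277} = \frac{73 + \frac{13991}{38830}}{20182 - 11277} = \frac{2848581}{38830 \cdot 8905} = \frac{2848581}{38830} \cdot \frac{1}{8905} = \frac{2848581}{345781150}$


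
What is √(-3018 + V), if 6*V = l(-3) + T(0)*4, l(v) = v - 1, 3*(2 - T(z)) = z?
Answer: 2*I*√6789/3 ≈ 54.93*I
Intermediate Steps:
T(z) = 2 - z/3
l(v) = -1 + v
V = ⅔ (V = ((-1 - 3) + (2 - ⅓*0)*4)/6 = (-4 + (2 + 0)*4)/6 = (-4 + 2*4)/6 = (-4 + 8)/6 = (⅙)*4 = ⅔ ≈ 0.66667)
√(-3018 + V) = √(-3018 + ⅔) = √(-9052/3) = 2*I*√6789/3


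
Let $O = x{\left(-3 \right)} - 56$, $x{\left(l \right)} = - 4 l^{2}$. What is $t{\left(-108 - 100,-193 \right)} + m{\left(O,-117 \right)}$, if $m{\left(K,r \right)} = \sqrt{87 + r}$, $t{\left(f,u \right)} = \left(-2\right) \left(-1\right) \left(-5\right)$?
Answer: $-10 + i \sqrt{30} \approx -10.0 + 5.4772 i$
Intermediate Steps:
$t{\left(f,u \right)} = -10$ ($t{\left(f,u \right)} = 2 \left(-5\right) = -10$)
$O = -92$ ($O = - 4 \left(-3\right)^{2} - 56 = \left(-4\right) 9 - 56 = -36 - 56 = -92$)
$t{\left(-108 - 100,-193 \right)} + m{\left(O,-117 \right)} = -10 + \sqrt{87 - 117} = -10 + \sqrt{-30} = -10 + i \sqrt{30}$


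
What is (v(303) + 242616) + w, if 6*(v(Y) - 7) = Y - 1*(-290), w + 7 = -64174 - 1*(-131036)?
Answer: 1857461/6 ≈ 3.0958e+5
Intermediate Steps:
w = 66855 (w = -7 + (-64174 - 1*(-131036)) = -7 + (-64174 + 131036) = -7 + 66862 = 66855)
v(Y) = 166/3 + Y/6 (v(Y) = 7 + (Y - 1*(-290))/6 = 7 + (Y + 290)/6 = 7 + (290 + Y)/6 = 7 + (145/3 + Y/6) = 166/3 + Y/6)
(v(303) + 242616) + w = ((166/3 + (1/6)*303) + 242616) + 66855 = ((166/3 + 101/2) + 242616) + 66855 = (635/6 + 242616) + 66855 = 1456331/6 + 66855 = 1857461/6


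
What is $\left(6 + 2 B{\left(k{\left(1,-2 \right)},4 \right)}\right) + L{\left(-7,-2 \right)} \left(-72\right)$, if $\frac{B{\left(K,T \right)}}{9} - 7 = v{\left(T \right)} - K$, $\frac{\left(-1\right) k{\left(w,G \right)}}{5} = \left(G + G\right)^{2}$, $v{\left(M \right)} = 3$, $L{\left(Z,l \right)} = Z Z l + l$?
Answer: $8826$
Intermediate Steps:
$L{\left(Z,l \right)} = l + l Z^{2}$ ($L{\left(Z,l \right)} = Z^{2} l + l = l Z^{2} + l = l + l Z^{2}$)
$k{\left(w,G \right)} = - 20 G^{2}$ ($k{\left(w,G \right)} = - 5 \left(G + G\right)^{2} = - 5 \left(2 G\right)^{2} = - 5 \cdot 4 G^{2} = - 20 G^{2}$)
$B{\left(K,T \right)} = 90 - 9 K$ ($B{\left(K,T \right)} = 63 + 9 \left(3 - K\right) = 63 - \left(-27 + 9 K\right) = 90 - 9 K$)
$\left(6 + 2 B{\left(k{\left(1,-2 \right)},4 \right)}\right) + L{\left(-7,-2 \right)} \left(-72\right) = \left(6 + 2 \left(90 - 9 \left(- 20 \left(-2\right)^{2}\right)\right)\right) + - 2 \left(1 + \left(-7\right)^{2}\right) \left(-72\right) = \left(6 + 2 \left(90 - 9 \left(\left(-20\right) 4\right)\right)\right) + - 2 \left(1 + 49\right) \left(-72\right) = \left(6 + 2 \left(90 - -720\right)\right) + \left(-2\right) 50 \left(-72\right) = \left(6 + 2 \left(90 + 720\right)\right) - -7200 = \left(6 + 2 \cdot 810\right) + 7200 = \left(6 + 1620\right) + 7200 = 1626 + 7200 = 8826$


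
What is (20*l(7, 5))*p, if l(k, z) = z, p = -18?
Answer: -1800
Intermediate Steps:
(20*l(7, 5))*p = (20*5)*(-18) = 100*(-18) = -1800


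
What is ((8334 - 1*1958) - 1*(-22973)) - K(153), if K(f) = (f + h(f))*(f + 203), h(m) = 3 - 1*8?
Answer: -23339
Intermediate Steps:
h(m) = -5 (h(m) = 3 - 8 = -5)
K(f) = (-5 + f)*(203 + f) (K(f) = (f - 5)*(f + 203) = (-5 + f)*(203 + f))
((8334 - 1*1958) - 1*(-22973)) - K(153) = ((8334 - 1*1958) - 1*(-22973)) - (-1015 + 153**2 + 198*153) = ((8334 - 1958) + 22973) - (-1015 + 23409 + 30294) = (6376 + 22973) - 1*52688 = 29349 - 52688 = -23339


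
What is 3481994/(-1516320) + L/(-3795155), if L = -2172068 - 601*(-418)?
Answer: -79246797439/44266687920 ≈ -1.7902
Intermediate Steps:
L = -1920850 (L = -2172068 - 1*(-251218) = -2172068 + 251218 = -1920850)
3481994/(-1516320) + L/(-3795155) = 3481994/(-1516320) - 1920850/(-3795155) = 3481994*(-1/1516320) - 1920850*(-1/3795155) = -1740997/758160 + 384170/759031 = -79246797439/44266687920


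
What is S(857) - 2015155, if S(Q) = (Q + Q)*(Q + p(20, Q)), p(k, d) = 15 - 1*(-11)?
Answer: -501693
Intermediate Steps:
p(k, d) = 26 (p(k, d) = 15 + 11 = 26)
S(Q) = 2*Q*(26 + Q) (S(Q) = (Q + Q)*(Q + 26) = (2*Q)*(26 + Q) = 2*Q*(26 + Q))
S(857) - 2015155 = 2*857*(26 + 857) - 2015155 = 2*857*883 - 2015155 = 1513462 - 2015155 = -501693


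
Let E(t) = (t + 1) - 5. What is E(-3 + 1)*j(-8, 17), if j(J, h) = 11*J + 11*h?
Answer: -594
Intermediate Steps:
E(t) = -4 + t (E(t) = (1 + t) - 5 = -4 + t)
E(-3 + 1)*j(-8, 17) = (-4 + (-3 + 1))*(11*(-8) + 11*17) = (-4 - 2)*(-88 + 187) = -6*99 = -594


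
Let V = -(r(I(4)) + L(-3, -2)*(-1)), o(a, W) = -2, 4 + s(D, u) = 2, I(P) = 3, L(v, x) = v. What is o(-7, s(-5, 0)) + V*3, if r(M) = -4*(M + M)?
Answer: 61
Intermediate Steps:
s(D, u) = -2 (s(D, u) = -4 + 2 = -2)
r(M) = -8*M
V = 21 (V = -(-8*3 - 3*(-1)) = -(-24 + 3) = -1*(-21) = 21)
o(-7, s(-5, 0)) + V*3 = -2 + 21*3 = -2 + 63 = 61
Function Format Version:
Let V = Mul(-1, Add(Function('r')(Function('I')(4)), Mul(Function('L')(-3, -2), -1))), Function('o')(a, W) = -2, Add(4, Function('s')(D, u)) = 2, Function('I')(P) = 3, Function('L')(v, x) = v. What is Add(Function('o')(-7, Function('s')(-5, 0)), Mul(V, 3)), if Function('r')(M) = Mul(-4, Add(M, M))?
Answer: 61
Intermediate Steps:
Function('s')(D, u) = -2 (Function('s')(D, u) = Add(-4, 2) = -2)
Function('r')(M) = Mul(-8, M) (Function('r')(M) = Mul(-4, Mul(2, M)) = Mul(-8, M))
V = 21 (V = Mul(-1, Add(Mul(-8, 3), Mul(-3, -1))) = Mul(-1, Add(-24, 3)) = Mul(-1, -21) = 21)
Add(Function('o')(-7, Function('s')(-5, 0)), Mul(V, 3)) = Add(-2, Mul(21, 3)) = Add(-2, 63) = 61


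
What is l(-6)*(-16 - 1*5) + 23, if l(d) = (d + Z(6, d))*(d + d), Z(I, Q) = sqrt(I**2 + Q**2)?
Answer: -1489 + 1512*sqrt(2) ≈ 649.29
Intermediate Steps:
l(d) = 2*d*(d + sqrt(36 + d**2)) (l(d) = (d + sqrt(6**2 + d**2))*(d + d) = (d + sqrt(36 + d**2))*(2*d) = 2*d*(d + sqrt(36 + d**2)))
l(-6)*(-16 - 1*5) + 23 = (2*(-6)*(-6 + sqrt(36 + (-6)**2)))*(-16 - 1*5) + 23 = (2*(-6)*(-6 + sqrt(36 + 36)))*(-16 - 5) + 23 = (2*(-6)*(-6 + sqrt(72)))*(-21) + 23 = (2*(-6)*(-6 + 6*sqrt(2)))*(-21) + 23 = (72 - 72*sqrt(2))*(-21) + 23 = (-1512 + 1512*sqrt(2)) + 23 = -1489 + 1512*sqrt(2)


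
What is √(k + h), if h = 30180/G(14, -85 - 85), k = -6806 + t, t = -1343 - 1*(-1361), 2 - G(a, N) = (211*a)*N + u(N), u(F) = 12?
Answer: 3*I*√211326761546/16739 ≈ 82.389*I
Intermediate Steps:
G(a, N) = -10 - 211*N*a (G(a, N) = 2 - ((211*a)*N + 12) = 2 - (211*N*a + 12) = 2 - (12 + 211*N*a) = 2 + (-12 - 211*N*a) = -10 - 211*N*a)
t = 18 (t = -1343 + 1361 = 18)
k = -6788 (k = -6806 + 18 = -6788)
h = 1006/16739 (h = 30180/(-10 - 211*(-85 - 85)*14) = 30180/(-10 - 211*(-170)*14) = 30180/(-10 + 502180) = 30180/502170 = 30180*(1/502170) = 1006/16739 ≈ 0.060099)
√(k + h) = √(-6788 + 1006/16739) = √(-113623326/16739) = 3*I*√211326761546/16739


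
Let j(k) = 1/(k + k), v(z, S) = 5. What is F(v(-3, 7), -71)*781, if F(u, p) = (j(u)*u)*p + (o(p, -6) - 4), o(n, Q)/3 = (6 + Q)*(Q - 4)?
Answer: -61699/2 ≈ -30850.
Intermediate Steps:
o(n, Q) = 3*(-4 + Q)*(6 + Q) (o(n, Q) = 3*((6 + Q)*(Q - 4)) = 3*((6 + Q)*(-4 + Q)) = 3*((-4 + Q)*(6 + Q)) = 3*(-4 + Q)*(6 + Q))
j(k) = 1/(2*k)
F(u, p) = -4 + p/2 (F(u, p) = ((1/(2*u))*u)*p + ((-72 + 3*(-6)**2 + 6*(-6)) - 4) = p/2 + ((-72 + 3*36 - 36) - 4) = p/2 + ((-72 + 108 - 36) - 4) = p/2 + (0 - 4) = p/2 - 4 = -4 + p/2)
F(v(-3, 7), -71)*781 = (-4 + (1/2)*(-71))*781 = (-4 - 71/2)*781 = -79/2*781 = -61699/2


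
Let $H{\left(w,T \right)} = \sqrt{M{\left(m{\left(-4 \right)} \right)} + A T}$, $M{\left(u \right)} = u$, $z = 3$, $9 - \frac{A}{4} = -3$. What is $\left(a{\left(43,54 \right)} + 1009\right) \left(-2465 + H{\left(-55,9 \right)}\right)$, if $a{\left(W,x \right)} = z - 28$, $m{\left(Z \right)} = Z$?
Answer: $-2425560 + 1968 \sqrt{107} \approx -2.4052 \cdot 10^{6}$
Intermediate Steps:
$A = 48$ ($A = 36 - -12 = 36 + 12 = 48$)
$H{\left(w,T \right)} = \sqrt{-4 + 48 T}$
$a{\left(W,x \right)} = -25$ ($a{\left(W,x \right)} = 3 - 28 = -25$)
$\left(a{\left(43,54 \right)} + 1009\right) \left(-2465 + H{\left(-55,9 \right)}\right) = \left(-25 + 1009\right) \left(-2465 + 2 \sqrt{-1 + 12 \cdot 9}\right) = 984 \left(-2465 + 2 \sqrt{-1 + 108}\right) = 984 \left(-2465 + 2 \sqrt{107}\right) = -2425560 + 1968 \sqrt{107}$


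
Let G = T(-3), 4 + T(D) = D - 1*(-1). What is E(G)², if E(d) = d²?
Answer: 1296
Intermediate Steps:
T(D) = -3 + D (T(D) = -4 + (D - 1*(-1)) = -4 + (D + 1) = -4 + (1 + D) = -3 + D)
G = -6 (G = -3 - 3 = -6)
E(G)² = ((-6)²)² = 36² = 1296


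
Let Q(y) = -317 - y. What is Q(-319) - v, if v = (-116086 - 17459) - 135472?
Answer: 269019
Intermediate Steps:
v = -269017 (v = -133545 - 135472 = -269017)
Q(-319) - v = (-317 - 1*(-319)) - 1*(-269017) = (-317 + 319) + 269017 = 2 + 269017 = 269019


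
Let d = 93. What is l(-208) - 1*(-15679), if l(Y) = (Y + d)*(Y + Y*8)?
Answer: 230959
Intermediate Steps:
l(Y) = 9*Y*(93 + Y) (l(Y) = (Y + 93)*(Y + Y*8) = (93 + Y)*(Y + 8*Y) = (93 + Y)*(9*Y) = 9*Y*(93 + Y))
l(-208) - 1*(-15679) = 9*(-208)*(93 - 208) - 1*(-15679) = 9*(-208)*(-115) + 15679 = 215280 + 15679 = 230959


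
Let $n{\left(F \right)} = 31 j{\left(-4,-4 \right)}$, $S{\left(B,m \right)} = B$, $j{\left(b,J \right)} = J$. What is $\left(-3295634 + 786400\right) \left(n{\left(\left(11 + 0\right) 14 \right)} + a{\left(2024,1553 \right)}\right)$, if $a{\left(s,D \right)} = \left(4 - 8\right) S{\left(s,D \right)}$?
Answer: $20625903480$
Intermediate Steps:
$a{\left(s,D \right)} = - 4 s$ ($a{\left(s,D \right)} = \left(4 - 8\right) s = - 4 s$)
$n{\left(F \right)} = -124$ ($n{\left(F \right)} = 31 \left(-4\right) = -124$)
$\left(-3295634 + 786400\right) \left(n{\left(\left(11 + 0\right) 14 \right)} + a{\left(2024,1553 \right)}\right) = \left(-3295634 + 786400\right) \left(-124 - 8096\right) = - 2509234 \left(-124 - 8096\right) = \left(-2509234\right) \left(-8220\right) = 20625903480$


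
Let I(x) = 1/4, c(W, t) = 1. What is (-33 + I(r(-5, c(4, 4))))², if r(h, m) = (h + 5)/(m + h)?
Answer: 17161/16 ≈ 1072.6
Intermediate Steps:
r(h, m) = (5 + h)/(h + m)
I(x) = ¼
(-33 + I(r(-5, c(4, 4))))² = (-33 + ¼)² = (-131/4)² = 17161/16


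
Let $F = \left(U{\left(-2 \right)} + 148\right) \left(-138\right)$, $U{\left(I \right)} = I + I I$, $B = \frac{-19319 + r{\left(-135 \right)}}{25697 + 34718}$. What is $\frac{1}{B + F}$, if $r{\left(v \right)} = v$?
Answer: $- \frac{60415}{1250609954} \approx -4.8308 \cdot 10^{-5}$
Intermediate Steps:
$B = - \frac{19454}{60415}$ ($B = \frac{-19319 - 135}{25697 + 34718} = - \frac{19454}{60415} \approx -0.32201$)
$U{\left(I \right)} = I + I^{2}$
$F = -20700$ ($F = \left(- 2 \left(1 - 2\right) + 148\right) \left(-138\right) = \left(\left(-2\right) \left(-1\right) + 148\right) \left(-138\right) = \left(2 + 148\right) \left(-138\right) = 150 \left(-138\right) = -20700$)
$\frac{1}{B + F} = \frac{1}{- \frac{19454}{60415} - 20700} = \frac{1}{- \frac{1250609954}{60415}} = - \frac{60415}{1250609954}$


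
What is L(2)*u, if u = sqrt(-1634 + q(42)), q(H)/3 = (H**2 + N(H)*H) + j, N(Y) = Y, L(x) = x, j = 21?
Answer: 2*sqrt(9013) ≈ 189.87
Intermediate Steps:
q(H) = 63 + 6*H**2 (q(H) = 3*((H**2 + H*H) + 21) = 3*((H**2 + H**2) + 21) = 3*(2*H**2 + 21) = 3*(21 + 2*H**2) = 63 + 6*H**2)
u = sqrt(9013) (u = sqrt(-1634 + (63 + 6*42**2)) = sqrt(-1634 + (63 + 6*1764)) = sqrt(-1634 + (63 + 10584)) = sqrt(-1634 + 10647) = sqrt(9013) ≈ 94.937)
L(2)*u = 2*sqrt(9013)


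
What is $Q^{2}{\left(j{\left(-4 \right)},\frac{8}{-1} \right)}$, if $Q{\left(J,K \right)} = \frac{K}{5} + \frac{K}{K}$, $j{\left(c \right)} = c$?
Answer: $\frac{9}{25} \approx 0.36$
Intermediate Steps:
$Q{\left(J,K \right)} = 1 + \frac{K}{5}$ ($Q{\left(J,K \right)} = K \frac{1}{5} + 1 = \frac{K}{5} + 1 = 1 + \frac{K}{5}$)
$Q^{2}{\left(j{\left(-4 \right)},\frac{8}{-1} \right)} = \left(1 + \frac{8 \frac{1}{-1}}{5}\right)^{2} = \left(1 + \frac{8 \left(-1\right)}{5}\right)^{2} = \left(1 + \frac{1}{5} \left(-8\right)\right)^{2} = \left(1 - \frac{8}{5}\right)^{2} = \left(- \frac{3}{5}\right)^{2} = \frac{9}{25}$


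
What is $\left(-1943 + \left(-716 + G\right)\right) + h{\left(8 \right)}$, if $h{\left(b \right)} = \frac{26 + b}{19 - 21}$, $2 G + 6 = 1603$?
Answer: $- \frac{3755}{2} \approx -1877.5$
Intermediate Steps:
$G = \frac{1597}{2}$ ($G = -3 + \frac{1}{2} \cdot 1603 = -3 + \frac{1603}{2} = \frac{1597}{2} \approx 798.5$)
$h{\left(b \right)} = -13 - \frac{b}{2}$ ($h{\left(b \right)} = \frac{26 + b}{-2} = \left(26 + b\right) \left(- \frac{1}{2}\right) = -13 - \frac{b}{2}$)
$\left(-1943 + \left(-716 + G\right)\right) + h{\left(8 \right)} = \left(-1943 + \left(-716 + \frac{1597}{2}\right)\right) - 17 = \left(-1943 + \frac{165}{2}\right) - 17 = - \frac{3721}{2} - 17 = - \frac{3755}{2}$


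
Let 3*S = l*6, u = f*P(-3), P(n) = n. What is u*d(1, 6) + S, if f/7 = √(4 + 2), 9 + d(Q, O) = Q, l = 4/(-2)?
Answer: -4 + 168*√6 ≈ 407.51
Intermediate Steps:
l = -2 (l = 4*(-½) = -2)
d(Q, O) = -9 + Q
f = 7*√6 (f = 7*√(4 + 2) = 7*√6 ≈ 17.146)
u = -21*√6 (u = (7*√6)*(-3) = -21*√6 ≈ -51.439)
S = -4 (S = (-2*6)/3 = (⅓)*(-12) = -4)
u*d(1, 6) + S = (-21*√6)*(-9 + 1) - 4 = -21*√6*(-8) - 4 = 168*√6 - 4 = -4 + 168*√6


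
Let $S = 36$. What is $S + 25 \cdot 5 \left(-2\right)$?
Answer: $-214$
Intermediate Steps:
$S + 25 \cdot 5 \left(-2\right) = 36 + 25 \cdot 5 \left(-2\right) = 36 + 25 \left(-10\right) = 36 - 250 = -214$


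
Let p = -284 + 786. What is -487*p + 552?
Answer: -243922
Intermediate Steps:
p = 502
-487*p + 552 = -487*502 + 552 = -244474 + 552 = -243922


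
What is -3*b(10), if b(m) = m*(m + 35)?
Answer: -1350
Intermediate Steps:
b(m) = m*(35 + m)
-3*b(10) = -30*(35 + 10) = -30*45 = -3*450 = -1350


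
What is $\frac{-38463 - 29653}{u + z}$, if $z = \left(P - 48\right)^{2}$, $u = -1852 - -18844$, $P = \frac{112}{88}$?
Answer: $- \frac{2060509}{580057} \approx -3.5523$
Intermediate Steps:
$P = \frac{14}{11}$ ($P = 112 \cdot \frac{1}{88} = \frac{14}{11} \approx 1.2727$)
$u = 16992$ ($u = -1852 + 18844 = 16992$)
$z = \frac{264196}{121}$ ($z = \left(\frac{14}{11} - 48\right)^{2} = \left(- \frac{514}{11}\right)^{2} = \frac{264196}{121} \approx 2183.4$)
$\frac{-38463 - 29653}{u + z} = \frac{-38463 - 29653}{16992 + \frac{264196}{121}} = - \frac{68116}{\frac{2320228}{121}} = \left(-68116\right) \frac{121}{2320228} = - \frac{2060509}{580057}$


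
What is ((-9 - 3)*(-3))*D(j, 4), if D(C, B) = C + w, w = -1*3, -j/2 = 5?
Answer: -468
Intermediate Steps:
j = -10 (j = -2*5 = -10)
w = -3
D(C, B) = -3 + C (D(C, B) = C - 3 = -3 + C)
((-9 - 3)*(-3))*D(j, 4) = ((-9 - 3)*(-3))*(-3 - 10) = -12*(-3)*(-13) = 36*(-13) = -468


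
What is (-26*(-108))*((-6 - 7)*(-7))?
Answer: 255528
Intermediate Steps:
(-26*(-108))*((-6 - 7)*(-7)) = 2808*(-13*(-7)) = 2808*91 = 255528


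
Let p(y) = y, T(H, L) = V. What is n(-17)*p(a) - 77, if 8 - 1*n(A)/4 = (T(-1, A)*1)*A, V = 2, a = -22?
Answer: -3773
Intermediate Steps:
T(H, L) = 2
n(A) = 32 - 8*A (n(A) = 32 - 4*2*1*A = 32 - 8*A)
n(-17)*p(a) - 77 = (32 - 8*(-17))*(-22) - 77 = (32 + 136)*(-22) - 77 = 168*(-22) - 77 = -3696 - 77 = -3773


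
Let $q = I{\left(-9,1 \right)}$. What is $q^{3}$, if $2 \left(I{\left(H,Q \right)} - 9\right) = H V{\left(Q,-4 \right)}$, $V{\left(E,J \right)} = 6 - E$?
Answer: $- \frac{19683}{8} \approx -2460.4$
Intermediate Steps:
$I{\left(H,Q \right)} = 9 + \frac{H \left(6 - Q\right)}{2}$
$q = - \frac{27}{2}$ ($q = 9 - - \frac{9 \left(-6 + 1\right)}{2} = 9 - \left(- \frac{9}{2}\right) \left(-5\right) = 9 - \frac{45}{2} = - \frac{27}{2} \approx -13.5$)
$q^{3} = \left(- \frac{27}{2}\right)^{3} = - \frac{19683}{8}$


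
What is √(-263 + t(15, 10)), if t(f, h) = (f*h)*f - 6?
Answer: √1981 ≈ 44.508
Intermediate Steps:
t(f, h) = -6 + h*f² (t(f, h) = h*f² - 6 = -6 + h*f²)
√(-263 + t(15, 10)) = √(-263 + (-6 + 10*15²)) = √(-263 + (-6 + 10*225)) = √(-263 + (-6 + 2250)) = √(-263 + 2244) = √1981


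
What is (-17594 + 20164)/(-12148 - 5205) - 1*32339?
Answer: -561181237/17353 ≈ -32339.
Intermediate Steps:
(-17594 + 20164)/(-12148 - 5205) - 1*32339 = 2570/(-17353) - 32339 = 2570*(-1/17353) - 32339 = -2570/17353 - 32339 = -561181237/17353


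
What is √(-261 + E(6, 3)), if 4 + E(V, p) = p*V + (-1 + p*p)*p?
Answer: I*√223 ≈ 14.933*I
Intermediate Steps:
E(V, p) = -4 + V*p + p*(-1 + p²) (E(V, p) = -4 + (p*V + (-1 + p*p)*p) = -4 + (V*p + (-1 + p²)*p) = -4 + (V*p + p*(-1 + p²)) = -4 + V*p + p*(-1 + p²))
√(-261 + E(6, 3)) = √(-261 + (-4 + 3³ - 1*3 + 6*3)) = √(-261 + (-4 + 27 - 3 + 18)) = √(-261 + 38) = √(-223) = I*√223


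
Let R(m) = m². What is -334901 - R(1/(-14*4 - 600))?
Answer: -144119956737/430336 ≈ -3.3490e+5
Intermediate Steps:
-334901 - R(1/(-14*4 - 600)) = -334901 - (1/(-14*4 - 600))² = -334901 - (1/(-56 - 600))² = -334901 - (1/(-656))² = -334901 - (-1/656)² = -334901 - 1*1/430336 = -334901 - 1/430336 = -144119956737/430336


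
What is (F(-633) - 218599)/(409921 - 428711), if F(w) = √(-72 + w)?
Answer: 218599/18790 - I*√705/18790 ≈ 11.634 - 0.0014131*I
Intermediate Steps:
(F(-633) - 218599)/(409921 - 428711) = (√(-72 - 633) - 218599)/(409921 - 428711) = (√(-705) - 218599)/(-18790) = (I*√705 - 218599)*(-1/18790) = (-218599 + I*√705)*(-1/18790) = 218599/18790 - I*√705/18790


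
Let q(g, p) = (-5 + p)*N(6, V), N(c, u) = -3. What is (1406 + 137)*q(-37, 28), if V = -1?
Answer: -106467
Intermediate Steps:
q(g, p) = 15 - 3*p (q(g, p) = (-5 + p)*(-3) = 15 - 3*p)
(1406 + 137)*q(-37, 28) = (1406 + 137)*(15 - 3*28) = 1543*(15 - 84) = 1543*(-69) = -106467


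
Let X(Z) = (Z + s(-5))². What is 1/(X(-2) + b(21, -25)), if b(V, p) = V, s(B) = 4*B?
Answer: 1/505 ≈ 0.0019802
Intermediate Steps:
X(Z) = (-20 + Z)² (X(Z) = (Z + 4*(-5))² = (Z - 20)² = (-20 + Z)²)
1/(X(-2) + b(21, -25)) = 1/((-20 - 2)² + 21) = 1/((-22)² + 21) = 1/(484 + 21) = 1/505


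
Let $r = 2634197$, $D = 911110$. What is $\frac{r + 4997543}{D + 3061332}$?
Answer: $\frac{3815870}{1986221} \approx 1.9212$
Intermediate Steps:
$\frac{r + 4997543}{D + 3061332} = \frac{2634197 + 4997543}{911110 + 3061332} = \frac{7631740}{3972442} = 7631740 \cdot \frac{1}{3972442} = \frac{3815870}{1986221}$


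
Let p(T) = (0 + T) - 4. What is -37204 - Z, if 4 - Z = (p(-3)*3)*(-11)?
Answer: -36977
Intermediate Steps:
p(T) = -4 + T (p(T) = T - 4 = -4 + T)
Z = -227 (Z = 4 - (-4 - 3)*3*(-11) = 4 - (-7*3)*(-11) = 4 - (-21)*(-11) = 4 - 1*231 = 4 - 231 = -227)
-37204 - Z = -37204 - 1*(-227) = -37204 + 227 = -36977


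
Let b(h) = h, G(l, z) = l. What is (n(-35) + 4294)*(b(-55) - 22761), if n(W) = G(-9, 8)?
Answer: -97766560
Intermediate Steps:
n(W) = -9
(n(-35) + 4294)*(b(-55) - 22761) = (-9 + 4294)*(-55 - 22761) = 4285*(-22816) = -97766560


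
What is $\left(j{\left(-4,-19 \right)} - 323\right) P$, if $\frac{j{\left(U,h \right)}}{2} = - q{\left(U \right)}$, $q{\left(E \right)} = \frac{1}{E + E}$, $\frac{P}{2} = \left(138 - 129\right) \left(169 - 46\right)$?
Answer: $- \frac{1429137}{2} \approx -7.1457 \cdot 10^{5}$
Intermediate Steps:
$P = 2214$ ($P = 2 \left(138 - 129\right) \left(169 - 46\right) = 2 \cdot 9 \cdot 123 = 2 \cdot 1107 = 2214$)
$q{\left(E \right)} = \frac{1}{2 E}$
$j{\left(U,h \right)} = - \frac{1}{U}$ ($j{\left(U,h \right)} = 2 \left(- \frac{1}{2 U}\right) = - \frac{1}{U}$)
$\left(j{\left(-4,-19 \right)} - 323\right) P = \left(- \frac{1}{-4} - 323\right) 2214 = \left(\left(-1\right) \left(- \frac{1}{4}\right) - 323\right) 2214 = \left(\frac{1}{4} - 323\right) 2214 = \left(- \frac{1291}{4}\right) 2214 = - \frac{1429137}{2}$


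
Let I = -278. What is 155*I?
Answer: -43090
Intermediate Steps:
155*I = 155*(-278) = -43090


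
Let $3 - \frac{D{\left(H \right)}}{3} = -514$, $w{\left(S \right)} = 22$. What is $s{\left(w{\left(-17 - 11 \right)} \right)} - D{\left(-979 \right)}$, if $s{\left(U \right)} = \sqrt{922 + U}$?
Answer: $-1551 + 4 \sqrt{59} \approx -1520.3$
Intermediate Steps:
$D{\left(H \right)} = 1551$ ($D{\left(H \right)} = 9 - -1542 = 9 + 1542 = 1551$)
$s{\left(w{\left(-17 - 11 \right)} \right)} - D{\left(-979 \right)} = \sqrt{922 + 22} - 1551 = \sqrt{944} - 1551 = 4 \sqrt{59} - 1551 = -1551 + 4 \sqrt{59}$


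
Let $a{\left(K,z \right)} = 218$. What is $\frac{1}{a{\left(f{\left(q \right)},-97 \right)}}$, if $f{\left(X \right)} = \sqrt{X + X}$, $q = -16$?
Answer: $\frac{1}{218} \approx 0.0045872$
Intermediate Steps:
$f{\left(X \right)} = \sqrt{2} \sqrt{X}$ ($f{\left(X \right)} = \sqrt{2 X} = \sqrt{2} \sqrt{X}$)
$\frac{1}{a{\left(f{\left(q \right)},-97 \right)}} = \frac{1}{218}$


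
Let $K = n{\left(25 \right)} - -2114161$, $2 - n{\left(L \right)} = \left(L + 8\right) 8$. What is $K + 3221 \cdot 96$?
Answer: $2423115$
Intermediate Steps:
$n{\left(L \right)} = -62 - 8 L$ ($n{\left(L \right)} = 2 - \left(L + 8\right) 8 = 2 - \left(8 + L\right) 8 = 2 - \left(64 + 8 L\right) = -62 - 8 L$)
$K = 2113899$ ($K = \left(-62 - 200\right) - -2114161 = \left(-62 - 200\right) + 2114161 = -262 + 2114161 = 2113899$)
$K + 3221 \cdot 96 = 2113899 + 3221 \cdot 96 = 2113899 + 309216 = 2423115$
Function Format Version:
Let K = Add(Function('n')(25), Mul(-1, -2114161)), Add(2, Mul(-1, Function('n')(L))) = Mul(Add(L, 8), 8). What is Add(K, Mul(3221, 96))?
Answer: 2423115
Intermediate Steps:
Function('n')(L) = Add(-62, Mul(-8, L)) (Function('n')(L) = Add(2, Mul(-1, Mul(Add(L, 8), 8))) = Add(2, Mul(-1, Mul(Add(8, L), 8))) = Add(2, Mul(-1, Add(64, Mul(8, L)))) = Add(2, Add(-64, Mul(-8, L))) = Add(-62, Mul(-8, L)))
K = 2113899 (K = Add(Add(-62, Mul(-8, 25)), Mul(-1, -2114161)) = Add(Add(-62, -200), 2114161) = Add(-262, 2114161) = 2113899)
Add(K, Mul(3221, 96)) = Add(2113899, Mul(3221, 96)) = Add(2113899, 309216) = 2423115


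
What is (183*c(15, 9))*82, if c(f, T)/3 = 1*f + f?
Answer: 1350540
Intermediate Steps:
c(f, T) = 6*f (c(f, T) = 3*(1*f + f) = 3*(f + f) = 3*(2*f) = 6*f)
(183*c(15, 9))*82 = (183*(6*15))*82 = (183*90)*82 = 16470*82 = 1350540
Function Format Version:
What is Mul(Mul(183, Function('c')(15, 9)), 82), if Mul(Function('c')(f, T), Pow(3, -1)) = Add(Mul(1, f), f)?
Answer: 1350540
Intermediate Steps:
Function('c')(f, T) = Mul(6, f) (Function('c')(f, T) = Mul(3, Add(Mul(1, f), f)) = Mul(3, Add(f, f)) = Mul(3, Mul(2, f)) = Mul(6, f))
Mul(Mul(183, Function('c')(15, 9)), 82) = Mul(Mul(183, Mul(6, 15)), 82) = Mul(Mul(183, 90), 82) = Mul(16470, 82) = 1350540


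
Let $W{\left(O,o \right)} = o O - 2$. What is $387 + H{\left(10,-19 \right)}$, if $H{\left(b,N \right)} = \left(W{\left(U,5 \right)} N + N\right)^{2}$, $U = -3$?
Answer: $92803$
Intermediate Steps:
$W{\left(O,o \right)} = -2 + O o$ ($W{\left(O,o \right)} = O o - 2 = -2 + O o$)
$H{\left(b,N \right)} = 256 N^{2}$ ($H{\left(b,N \right)} = \left(\left(-2 - 15\right) N + N\right)^{2} = \left(- 17 N + N\right)^{2} = \left(- 16 N\right)^{2} = 256 N^{2}$)
$387 + H{\left(10,-19 \right)} = 387 + 256 \left(-19\right)^{2} = 387 + 256 \cdot 361 = 387 + 92416 = 92803$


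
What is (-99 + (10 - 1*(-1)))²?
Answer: 7744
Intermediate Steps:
(-99 + (10 - 1*(-1)))² = (-99 + (10 + 1))² = (-99 + 11)² = (-88)² = 7744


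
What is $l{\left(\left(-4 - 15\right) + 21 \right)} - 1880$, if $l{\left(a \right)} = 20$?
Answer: $-1860$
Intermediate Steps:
$l{\left(\left(-4 - 15\right) + 21 \right)} - 1880 = 20 - 1880 = -1860$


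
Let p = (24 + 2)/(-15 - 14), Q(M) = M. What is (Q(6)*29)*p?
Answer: -156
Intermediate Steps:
p = -26/29 (p = 26/(-29) = 26*(-1/29) = -26/29 ≈ -0.89655)
(Q(6)*29)*p = (6*29)*(-26/29) = 174*(-26/29) = -156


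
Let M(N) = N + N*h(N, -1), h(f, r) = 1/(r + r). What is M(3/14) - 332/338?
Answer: -4141/4732 ≈ -0.87511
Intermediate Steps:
h(f, r) = 1/(2*r)
M(N) = N/2 (M(N) = N + N*((½)/(-1)) = N + N*((½)*(-1)) = N + N*(-½) = N - N/2 = N/2)
M(3/14) - 332/338 = (3/14)/2 - 332/338 = (3*(1/14))/2 - 332*1/338 = (½)*(3/14) - 166/169 = 3/28 - 166/169 = -4141/4732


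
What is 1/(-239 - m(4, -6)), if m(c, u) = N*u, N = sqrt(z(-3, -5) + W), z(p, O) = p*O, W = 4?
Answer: -239/56437 - 6*sqrt(19)/56437 ≈ -0.0046982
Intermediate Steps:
z(p, O) = O*p
N = sqrt(19) (N = sqrt(-5*(-3) + 4) = sqrt(15 + 4) = sqrt(19) ≈ 4.3589)
m(c, u) = u*sqrt(19) (m(c, u) = sqrt(19)*u = u*sqrt(19))
1/(-239 - m(4, -6)) = 1/(-239 - (-6)*sqrt(19)) = 1/(-239 + 6*sqrt(19))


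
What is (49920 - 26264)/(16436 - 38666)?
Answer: -11828/11115 ≈ -1.0641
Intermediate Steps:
(49920 - 26264)/(16436 - 38666) = 23656/(-22230) = 23656*(-1/22230) = -11828/11115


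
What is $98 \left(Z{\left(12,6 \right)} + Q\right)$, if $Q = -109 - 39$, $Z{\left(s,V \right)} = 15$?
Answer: $-13034$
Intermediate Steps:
$Q = -148$ ($Q = -109 - 39 = -148$)
$98 \left(Z{\left(12,6 \right)} + Q\right) = 98 \left(15 - 148\right) = 98 \left(-133\right) = -13034$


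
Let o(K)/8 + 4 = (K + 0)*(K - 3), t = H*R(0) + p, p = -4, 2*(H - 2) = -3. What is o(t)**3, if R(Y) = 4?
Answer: 110592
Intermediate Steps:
H = 1/2 (H = 2 + (1/2)*(-3) = 2 - 3/2 = 1/2 ≈ 0.50000)
t = -2 (t = (1/2)*4 - 4 = 2 - 4 = -2)
o(K) = -32 + 8*K*(-3 + K) (o(K) = -32 + 8*((K + 0)*(K - 3)) = -32 + 8*(K*(-3 + K)) = -32 + 8*K*(-3 + K))
o(t)**3 = (-32 - 24*(-2) + 8*(-2)**2)**3 = (-32 + 48 + 8*4)**3 = (-32 + 48 + 32)**3 = 48**3 = 110592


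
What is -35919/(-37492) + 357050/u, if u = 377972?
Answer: 74073887/38931116 ≈ 1.9027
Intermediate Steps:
-35919/(-37492) + 357050/u = -35919/(-37492) + 357050/377972 = -35919*(-1/37492) + 357050*(1/377972) = 2763/2884 + 178525/188986 = 74073887/38931116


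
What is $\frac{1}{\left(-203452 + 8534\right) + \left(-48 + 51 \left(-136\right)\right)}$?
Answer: $- \frac{1}{201902} \approx -4.9529 \cdot 10^{-6}$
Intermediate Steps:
$\frac{1}{\left(-203452 + 8534\right) + \left(-48 + 51 \left(-136\right)\right)} = \frac{1}{-194918 - 6984} = \frac{1}{-201902} = - \frac{1}{201902}$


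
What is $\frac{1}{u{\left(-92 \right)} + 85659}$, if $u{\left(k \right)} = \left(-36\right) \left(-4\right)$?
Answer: $\frac{1}{85803} \approx 1.1655 \cdot 10^{-5}$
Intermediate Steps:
$u{\left(k \right)} = 144$
$\frac{1}{u{\left(-92 \right)} + 85659} = \frac{1}{144 + 85659} = \frac{1}{85803}$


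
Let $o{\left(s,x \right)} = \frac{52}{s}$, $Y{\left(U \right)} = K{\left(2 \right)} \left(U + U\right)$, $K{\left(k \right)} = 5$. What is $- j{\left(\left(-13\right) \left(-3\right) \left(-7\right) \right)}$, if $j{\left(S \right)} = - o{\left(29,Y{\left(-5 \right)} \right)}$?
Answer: $\frac{52}{29} \approx 1.7931$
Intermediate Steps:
$Y{\left(U \right)} = 10 U$ ($Y{\left(U \right)} = 5 \left(U + U\right) = 5 \cdot 2 U = 10 U$)
$j{\left(S \right)} = - \frac{52}{29}$
$- j{\left(\left(-13\right) \left(-3\right) \left(-7\right) \right)} = \left(-1\right) \left(- \frac{52}{29}\right) = \frac{52}{29}$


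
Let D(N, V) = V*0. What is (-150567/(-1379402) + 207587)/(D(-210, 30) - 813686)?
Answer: -286346073541/1122400095772 ≈ -0.25512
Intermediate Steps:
D(N, V) = 0
(-150567/(-1379402) + 207587)/(D(-210, 30) - 813686) = (-150567/(-1379402) + 207587)/(0 - 813686) = (-150567*(-1/1379402) + 207587)/(-813686) = (150567/1379402 + 207587)*(-1/813686) = (286346073541/1379402)*(-1/813686) = -286346073541/1122400095772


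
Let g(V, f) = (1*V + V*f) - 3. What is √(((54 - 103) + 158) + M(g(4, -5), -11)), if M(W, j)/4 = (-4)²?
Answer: √173 ≈ 13.153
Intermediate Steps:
g(V, f) = -3 + V + V*f (g(V, f) = (V + V*f) - 3 = -3 + V + V*f)
M(W, j) = 64 (M(W, j) = 4*(-4)² = 4*16 = 64)
√(((54 - 103) + 158) + M(g(4, -5), -11)) = √(((54 - 103) + 158) + 64) = √((-49 + 158) + 64) = √(109 + 64) = √173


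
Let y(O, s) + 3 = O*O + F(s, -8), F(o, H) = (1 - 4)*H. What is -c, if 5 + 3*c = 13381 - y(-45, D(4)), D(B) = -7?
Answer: -11330/3 ≈ -3776.7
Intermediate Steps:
F(o, H) = -3*H
y(O, s) = 21 + O² (y(O, s) = -3 + (O*O - 3*(-8)) = -3 + (O² + 24) = -3 + (24 + O²) = 21 + O²)
c = 11330/3 (c = -5/3 + (13381 - (21 + (-45)²))/3 = -5/3 + (13381 - (21 + 2025))/3 = -5/3 + (13381 - 1*2046)/3 = -5/3 + (13381 - 2046)/3 = -5/3 + (⅓)*11335 = -5/3 + 11335/3 = 11330/3 ≈ 3776.7)
-c = -1*11330/3 = -11330/3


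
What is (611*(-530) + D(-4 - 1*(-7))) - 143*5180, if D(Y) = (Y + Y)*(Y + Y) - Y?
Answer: -1064537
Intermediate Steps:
D(Y) = -Y + 4*Y**2 (D(Y) = (2*Y)*(2*Y) - Y = 4*Y**2 - Y = -Y + 4*Y**2)
(611*(-530) + D(-4 - 1*(-7))) - 143*5180 = (611*(-530) + (-4 - 1*(-7))*(-1 + 4*(-4 - 1*(-7)))) - 143*5180 = (-323830 + (-4 + 7)*(-1 + 4*(-4 + 7))) - 740740 = (-323830 + 3*(-1 + 4*3)) - 740740 = (-323830 + 3*(-1 + 12)) - 740740 = (-323830 + 3*11) - 740740 = (-323830 + 33) - 740740 = -323797 - 740740 = -1064537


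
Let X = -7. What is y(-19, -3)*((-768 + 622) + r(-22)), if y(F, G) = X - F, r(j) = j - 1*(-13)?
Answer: -1860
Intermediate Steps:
r(j) = 13 + j (r(j) = j + 13 = 13 + j)
y(F, G) = -7 - F
y(-19, -3)*((-768 + 622) + r(-22)) = (-7 - 1*(-19))*((-768 + 622) + (13 - 22)) = (-7 + 19)*(-146 - 9) = 12*(-155) = -1860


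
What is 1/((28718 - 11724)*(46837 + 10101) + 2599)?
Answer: 1/967606971 ≈ 1.0335e-9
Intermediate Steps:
1/((28718 - 11724)*(46837 + 10101) + 2599) = 1/(16994*56938 + 2599) = 1/(967604372 + 2599) = 1/967606971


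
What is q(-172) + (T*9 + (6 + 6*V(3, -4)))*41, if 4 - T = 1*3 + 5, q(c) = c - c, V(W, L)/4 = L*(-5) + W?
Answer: 21402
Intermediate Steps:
V(W, L) = -20*L + 4*W (V(W, L) = 4*(L*(-5) + W) = 4*(-5*L + W) = 4*(W - 5*L) = -20*L + 4*W)
q(c) = 0
T = -4 (T = 4 - (1*3 + 5) = 4 - (3 + 5) = 4 - 1*8 = 4 - 8 = -4)
q(-172) + (T*9 + (6 + 6*V(3, -4)))*41 = 0 + (-4*9 + (6 + 6*(-20*(-4) + 4*3)))*41 = 0 + (-36 + (6 + 6*(80 + 12)))*41 = 0 + (-36 + (6 + 6*92))*41 = 0 + (-36 + (6 + 552))*41 = 0 + (-36 + 558)*41 = 0 + 522*41 = 0 + 21402 = 21402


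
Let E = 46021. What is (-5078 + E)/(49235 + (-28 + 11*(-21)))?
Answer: 40943/48976 ≈ 0.83598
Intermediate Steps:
(-5078 + E)/(49235 + (-28 + 11*(-21))) = (-5078 + 46021)/(49235 + (-28 + 11*(-21))) = 40943/(49235 + (-28 - 231)) = 40943/(49235 - 259) = 40943/48976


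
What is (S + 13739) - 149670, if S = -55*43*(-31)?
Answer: -62616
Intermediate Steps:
S = 73315 (S = -2365*(-31) = 73315)
(S + 13739) - 149670 = (73315 + 13739) - 149670 = 87054 - 149670 = -62616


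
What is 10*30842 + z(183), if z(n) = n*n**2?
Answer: 6436907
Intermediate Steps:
z(n) = n**3
10*30842 + z(183) = 10*30842 + 183**3 = 308420 + 6128487 = 6436907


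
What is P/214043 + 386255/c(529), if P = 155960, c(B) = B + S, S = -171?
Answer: 82731012645/76627394 ≈ 1079.7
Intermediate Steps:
c(B) = -171 + B (c(B) = B - 171 = -171 + B)
P/214043 + 386255/c(529) = 155960/214043 + 386255/(-171 + 529) = 155960*(1/214043) + 386255/358 = 155960/214043 + 386255*(1/358) = 155960/214043 + 386255/358 = 82731012645/76627394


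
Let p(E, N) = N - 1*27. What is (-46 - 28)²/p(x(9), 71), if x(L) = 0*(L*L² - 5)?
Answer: 1369/11 ≈ 124.45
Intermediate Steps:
x(L) = 0 (x(L) = 0*(L³ - 5) = 0*(-5 + L³) = 0)
p(E, N) = -27 + N (p(E, N) = N - 27 = -27 + N)
(-46 - 28)²/p(x(9), 71) = (-46 - 28)²/(-27 + 71) = (-74)²/44 = 5476*(1/44) = 1369/11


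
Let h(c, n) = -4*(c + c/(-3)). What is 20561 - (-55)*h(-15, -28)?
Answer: 22761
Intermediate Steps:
h(c, n) = -8*c/3 (h(c, n) = -4*(c + c*(-1/3)) = -4*(c - c/3) = -8*c/3)
20561 - (-55)*h(-15, -28) = 20561 - (-55)*(-8/3*(-15)) = 20561 - (-55)*40 = 20561 - 1*(-2200) = 20561 + 2200 = 22761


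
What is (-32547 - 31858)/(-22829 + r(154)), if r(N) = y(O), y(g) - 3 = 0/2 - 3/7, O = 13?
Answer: 90167/31957 ≈ 2.8215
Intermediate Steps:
y(g) = 18/7 (y(g) = 3 + (0/2 - 3/7) = 3 + (0*(1/2) - 3*1/7) = 3 + (0 - 3/7) = 3 - 3/7 = 18/7)
r(N) = 18/7
(-32547 - 31858)/(-22829 + r(154)) = (-32547 - 31858)/(-22829 + 18/7) = -64405/(-159785/7) = -64405*(-7/159785) = 90167/31957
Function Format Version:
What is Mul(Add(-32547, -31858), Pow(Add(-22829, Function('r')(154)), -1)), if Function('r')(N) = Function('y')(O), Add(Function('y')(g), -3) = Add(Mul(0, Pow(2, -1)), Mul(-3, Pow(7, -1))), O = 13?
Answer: Rational(90167, 31957) ≈ 2.8215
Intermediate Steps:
Function('y')(g) = Rational(18, 7) (Function('y')(g) = Add(3, Add(Mul(0, Pow(2, -1)), Mul(-3, Pow(7, -1)))) = Add(3, Add(Mul(0, Rational(1, 2)), Mul(-3, Rational(1, 7)))) = Add(3, Add(0, Rational(-3, 7))) = Add(3, Rational(-3, 7)) = Rational(18, 7))
Function('r')(N) = Rational(18, 7)
Mul(Add(-32547, -31858), Pow(Add(-22829, Function('r')(154)), -1)) = Mul(Add(-32547, -31858), Pow(Add(-22829, Rational(18, 7)), -1)) = Mul(-64405, Pow(Rational(-159785, 7), -1)) = Mul(-64405, Rational(-7, 159785)) = Rational(90167, 31957)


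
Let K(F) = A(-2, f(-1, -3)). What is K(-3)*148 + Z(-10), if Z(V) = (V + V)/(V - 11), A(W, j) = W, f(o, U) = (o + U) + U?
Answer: -6196/21 ≈ -295.05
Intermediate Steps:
f(o, U) = o + 2*U (f(o, U) = (U + o) + U = o + 2*U)
K(F) = -2
Z(V) = 2*V/(-11 + V) (Z(V) = (2*V)/(-11 + V) = 2*V/(-11 + V))
K(-3)*148 + Z(-10) = -2*148 + 2*(-10)/(-11 - 10) = -296 + 2*(-10)/(-21) = -296 + 2*(-10)*(-1/21) = -296 + 20/21 = -6196/21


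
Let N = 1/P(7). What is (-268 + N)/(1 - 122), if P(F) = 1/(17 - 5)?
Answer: 256/121 ≈ 2.1157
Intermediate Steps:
P(F) = 1/12
N = 12 (N = 1/(1/12) = 12)
(-268 + N)/(1 - 122) = (-268 + 12)/(1 - 122) = -256/(-121) = -256*(-1/121) = 256/121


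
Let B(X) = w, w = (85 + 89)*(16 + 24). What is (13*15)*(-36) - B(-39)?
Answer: -13980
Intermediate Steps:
w = 6960 (w = 174*40 = 6960)
B(X) = 6960
(13*15)*(-36) - B(-39) = (13*15)*(-36) - 1*6960 = 195*(-36) - 6960 = -7020 - 6960 = -13980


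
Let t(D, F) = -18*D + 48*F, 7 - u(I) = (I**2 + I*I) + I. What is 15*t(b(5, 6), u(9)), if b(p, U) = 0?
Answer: -118080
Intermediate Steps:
u(I) = 7 - I - 2*I**2 (u(I) = 7 - ((I**2 + I*I) + I) = 7 - ((I**2 + I**2) + I) = 7 - (2*I**2 + I) = 7 - (I + 2*I**2) = 7 + (-I - 2*I**2) = 7 - I - 2*I**2)
15*t(b(5, 6), u(9)) = 15*(-18*0 + 48*(7 - 1*9 - 2*9**2)) = 15*(0 + 48*(7 - 9 - 2*81)) = 15*(0 + 48*(7 - 9 - 162)) = 15*(0 + 48*(-164)) = 15*(0 - 7872) = 15*(-7872) = -118080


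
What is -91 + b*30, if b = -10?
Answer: -391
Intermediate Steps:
-91 + b*30 = -91 - 10*30 = -91 - 300 = -391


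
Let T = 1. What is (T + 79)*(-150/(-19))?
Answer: 12000/19 ≈ 631.58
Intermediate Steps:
(T + 79)*(-150/(-19)) = (1 + 79)*(-150/(-19)) = 80*(-150*(-1/19)) = 80*(150/19) = 12000/19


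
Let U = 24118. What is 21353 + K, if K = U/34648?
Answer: 369931431/17324 ≈ 21354.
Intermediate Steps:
K = 12059/17324 (K = 24118/34648 = 24118*(1/34648) = 12059/17324 ≈ 0.69609)
21353 + K = 21353 + 12059/17324 = 369931431/17324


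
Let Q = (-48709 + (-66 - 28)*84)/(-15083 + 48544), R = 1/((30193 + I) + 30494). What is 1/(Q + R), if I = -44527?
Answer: -540729760/914703339 ≈ -0.59115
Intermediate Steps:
R = 1/16160 (R = 1/((30193 - 44527) + 30494) = 1/(-14334 + 30494) = 1/16160 ≈ 6.1881e-5)
Q = -56605/33461 (Q = (-48709 - 94*84)/33461 = (-48709 - 7896)*(1/33461) = -56605*1/33461 = -56605/33461 ≈ -1.6917)
1/(Q + R) = 1/(-56605/33461 + 1/16160) = 1/(-914703339/540729760) = -540729760/914703339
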